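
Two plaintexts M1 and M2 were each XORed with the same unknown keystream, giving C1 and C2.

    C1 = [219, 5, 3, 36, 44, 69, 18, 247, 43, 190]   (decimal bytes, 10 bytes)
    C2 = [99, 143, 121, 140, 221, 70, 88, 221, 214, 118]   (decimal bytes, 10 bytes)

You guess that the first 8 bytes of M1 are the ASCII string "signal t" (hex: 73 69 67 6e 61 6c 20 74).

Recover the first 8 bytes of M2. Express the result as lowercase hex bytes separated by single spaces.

cb e3 1d c6 90 6f 6a 5e

First, C1 ⊕ C2 = (M1 ⊕ K) ⊕ (M2 ⊕ K) = M1 ⊕ M2, so the key drops out. Then M2 = (M1 ⊕ M2) ⊕ M1 over the first 8 bytes.
byte 0: (db XOR 63) XOR 73 = b8 XOR 73 = cb
byte 1: (05 XOR 8f) XOR 69 = 8a XOR 69 = e3
byte 2: (03 XOR 79) XOR 67 = 7a XOR 67 = 1d
byte 3: (24 XOR 8c) XOR 6e = a8 XOR 6e = c6
byte 4: (2c XOR dd) XOR 61 = f1 XOR 61 = 90
byte 5: (45 XOR 46) XOR 6c = 03 XOR 6c = 6f
byte 6: (12 XOR 58) XOR 20 = 4a XOR 20 = 6a
byte 7: (f7 XOR dd) XOR 74 = 2a XOR 74 = 5e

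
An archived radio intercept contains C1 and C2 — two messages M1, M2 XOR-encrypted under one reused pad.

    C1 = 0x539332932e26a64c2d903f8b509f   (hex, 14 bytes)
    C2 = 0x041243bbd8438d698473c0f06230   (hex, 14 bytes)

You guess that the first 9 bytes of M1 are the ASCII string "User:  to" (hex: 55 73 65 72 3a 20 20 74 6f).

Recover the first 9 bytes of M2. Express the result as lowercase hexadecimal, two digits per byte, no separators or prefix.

02f2145acc450b51c6

First, C1 ⊕ C2 = (M1 ⊕ K) ⊕ (M2 ⊕ K) = M1 ⊕ M2, so the key drops out. Then M2 = (M1 ⊕ M2) ⊕ M1 over the first 9 bytes.
byte 0: (53 XOR 04) XOR 55 = 57 XOR 55 = 02
byte 1: (93 XOR 12) XOR 73 = 81 XOR 73 = f2
byte 2: (32 XOR 43) XOR 65 = 71 XOR 65 = 14
byte 3: (93 XOR bb) XOR 72 = 28 XOR 72 = 5a
byte 4: (2e XOR d8) XOR 3a = f6 XOR 3a = cc
byte 5: (26 XOR 43) XOR 20 = 65 XOR 20 = 45
byte 6: (a6 XOR 8d) XOR 20 = 2b XOR 20 = 0b
byte 7: (4c XOR 69) XOR 74 = 25 XOR 74 = 51
byte 8: (2d XOR 84) XOR 6f = a9 XOR 6f = c6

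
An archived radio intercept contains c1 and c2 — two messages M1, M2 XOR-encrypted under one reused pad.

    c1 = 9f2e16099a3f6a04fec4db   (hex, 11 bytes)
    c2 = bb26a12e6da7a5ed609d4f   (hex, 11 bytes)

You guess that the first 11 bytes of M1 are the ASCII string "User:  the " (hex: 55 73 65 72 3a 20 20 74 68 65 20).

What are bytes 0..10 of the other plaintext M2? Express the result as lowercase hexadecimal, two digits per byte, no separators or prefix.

717bd255cdb8ef9df63cb4

First, c1 ⊕ c2 = (M1 ⊕ K) ⊕ (M2 ⊕ K) = M1 ⊕ M2, so the key drops out. Then M2 = (M1 ⊕ M2) ⊕ M1 over the first 11 bytes.
byte 0: (9f ^ bb) ^ 55 = 24 ^ 55 = 71
byte 1: (2e ^ 26) ^ 73 = 08 ^ 73 = 7b
byte 2: (16 ^ a1) ^ 65 = b7 ^ 65 = d2
byte 3: (09 ^ 2e) ^ 72 = 27 ^ 72 = 55
byte 4: (9a ^ 6d) ^ 3a = f7 ^ 3a = cd
byte 5: (3f ^ a7) ^ 20 = 98 ^ 20 = b8
byte 6: (6a ^ a5) ^ 20 = cf ^ 20 = ef
byte 7: (04 ^ ed) ^ 74 = e9 ^ 74 = 9d
byte 8: (fe ^ 60) ^ 68 = 9e ^ 68 = f6
byte 9: (c4 ^ 9d) ^ 65 = 59 ^ 65 = 3c
byte 10: (db ^ 4f) ^ 20 = 94 ^ 20 = b4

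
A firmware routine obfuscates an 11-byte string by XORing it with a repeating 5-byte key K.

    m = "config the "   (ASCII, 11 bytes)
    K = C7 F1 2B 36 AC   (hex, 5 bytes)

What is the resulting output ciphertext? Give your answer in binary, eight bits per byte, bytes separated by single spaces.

10100100 10011110 01000101 01010000 11000101 10100000 11010001 01011111 01011110 11001001 11100111

The 5-byte key repeats, so the effective keystream is c7 f1 2b 36 ac c7 f1 2b 36 ac c7.
byte 0:  99 XOR 199 = 164
byte 1: 111 XOR 241 = 158
byte 2: 110 XOR  43 =  69
byte 3: 102 XOR  54 =  80
byte 4: 105 XOR 172 = 197
byte 5: 103 XOR 199 = 160
byte 6:  32 XOR 241 = 209
byte 7: 116 XOR  43 =  95
byte 8: 104 XOR  54 =  94
byte 9: 101 XOR 172 = 201
byte 10:  32 XOR 199 = 231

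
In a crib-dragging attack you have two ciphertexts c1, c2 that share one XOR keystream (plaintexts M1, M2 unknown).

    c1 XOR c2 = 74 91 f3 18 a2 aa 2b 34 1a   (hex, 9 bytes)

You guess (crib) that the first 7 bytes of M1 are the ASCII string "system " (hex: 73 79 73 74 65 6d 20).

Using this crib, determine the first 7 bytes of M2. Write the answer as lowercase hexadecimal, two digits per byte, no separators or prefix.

Since c1 ⊕ c2 = M1 ⊕ M2, XORing with the guessed M1 bytes yields the corresponding M2 bytes: M2 = (c1 ⊕ c2) ⊕ M1.
byte 0: 116 ^ 115 =   7
byte 1: 145 ^ 121 = 232
byte 2: 243 ^ 115 = 128
byte 3:  24 ^ 116 = 108
byte 4: 162 ^ 101 = 199
byte 5: 170 ^ 109 = 199
byte 6:  43 ^  32 =  11

07e8806cc7c70b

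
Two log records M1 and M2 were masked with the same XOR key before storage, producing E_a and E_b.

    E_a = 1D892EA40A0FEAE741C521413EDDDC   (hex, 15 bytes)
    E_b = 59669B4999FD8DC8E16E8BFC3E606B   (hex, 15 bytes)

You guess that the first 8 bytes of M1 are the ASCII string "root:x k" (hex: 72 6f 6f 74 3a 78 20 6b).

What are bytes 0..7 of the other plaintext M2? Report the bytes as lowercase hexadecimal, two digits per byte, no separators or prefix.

First, E_a ⊕ E_b = (M1 ⊕ K) ⊕ (M2 ⊕ K) = M1 ⊕ M2, so the key drops out. Then M2 = (M1 ⊕ M2) ⊕ M1 over the first 8 bytes.
byte 0: (1d XOR 59) XOR 72 = 44 XOR 72 = 36
byte 1: (89 XOR 66) XOR 6f = ef XOR 6f = 80
byte 2: (2e XOR 9b) XOR 6f = b5 XOR 6f = da
byte 3: (a4 XOR 49) XOR 74 = ed XOR 74 = 99
byte 4: (0a XOR 99) XOR 3a = 93 XOR 3a = a9
byte 5: (0f XOR fd) XOR 78 = f2 XOR 78 = 8a
byte 6: (ea XOR 8d) XOR 20 = 67 XOR 20 = 47
byte 7: (e7 XOR c8) XOR 6b = 2f XOR 6b = 44

3680da99a98a4744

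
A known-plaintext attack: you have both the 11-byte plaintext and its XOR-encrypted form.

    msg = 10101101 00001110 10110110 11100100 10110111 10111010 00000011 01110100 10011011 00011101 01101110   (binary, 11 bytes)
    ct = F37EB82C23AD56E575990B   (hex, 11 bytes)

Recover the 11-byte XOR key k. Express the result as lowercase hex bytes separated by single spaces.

Since ct = msg ⊕ k, XORing both sides with msg gives k = msg ⊕ ct.
ad ^ f3 = 5e
0e ^ 7e = 70
b6 ^ b8 = 0e
e4 ^ 2c = c8
b7 ^ 23 = 94
ba ^ ad = 17
03 ^ 56 = 55
74 ^ e5 = 91
9b ^ 75 = ee
1d ^ 99 = 84
6e ^ 0b = 65

5e 70 0e c8 94 17 55 91 ee 84 65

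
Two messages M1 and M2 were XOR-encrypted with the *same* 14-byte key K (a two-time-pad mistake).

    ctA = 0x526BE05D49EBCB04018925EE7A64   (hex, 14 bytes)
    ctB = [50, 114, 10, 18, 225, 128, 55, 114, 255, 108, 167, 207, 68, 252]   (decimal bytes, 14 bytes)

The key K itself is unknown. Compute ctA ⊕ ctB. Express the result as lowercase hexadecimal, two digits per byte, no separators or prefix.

6019ea4fa86bfc76fee582213e98

ctA ⊕ ctB = (M1 ⊕ K) ⊕ (M2 ⊕ K) = M1 ⊕ M2 — the shared key cancels under XOR.
 82 ⊕  50 =  96
107 ⊕ 114 =  25
224 ⊕  10 = 234
 93 ⊕  18 =  79
 73 ⊕ 225 = 168
235 ⊕ 128 = 107
203 ⊕  55 = 252
  4 ⊕ 114 = 118
  1 ⊕ 255 = 254
137 ⊕ 108 = 229
 37 ⊕ 167 = 130
238 ⊕ 207 =  33
122 ⊕  68 =  62
100 ⊕ 252 = 152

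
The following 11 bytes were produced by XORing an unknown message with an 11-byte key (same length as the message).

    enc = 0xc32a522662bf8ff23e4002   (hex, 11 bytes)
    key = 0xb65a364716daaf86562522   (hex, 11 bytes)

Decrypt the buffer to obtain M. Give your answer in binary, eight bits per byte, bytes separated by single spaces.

01110101 01110000 01100100 01100001 01110100 01100101 00100000 01110100 01101000 01100101 00100000

XOR is its own inverse, so applying the key byte-wise gives the result directly.
c3 xor b6 = 75
2a xor 5a = 70
52 xor 36 = 64
26 xor 47 = 61
62 xor 16 = 74
bf xor da = 65
8f xor af = 20
f2 xor 86 = 74
3e xor 56 = 68
40 xor 25 = 65
02 xor 22 = 20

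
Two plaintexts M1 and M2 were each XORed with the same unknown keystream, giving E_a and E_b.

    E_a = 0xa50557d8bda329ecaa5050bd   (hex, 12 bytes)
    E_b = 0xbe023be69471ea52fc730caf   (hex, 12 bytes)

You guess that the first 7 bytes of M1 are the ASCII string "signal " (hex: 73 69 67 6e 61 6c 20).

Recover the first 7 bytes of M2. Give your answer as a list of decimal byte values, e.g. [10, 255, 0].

[104, 110, 11, 80, 72, 190, 227]

First, E_a ⊕ E_b = (M1 ⊕ K) ⊕ (M2 ⊕ K) = M1 ⊕ M2, so the key drops out. Then M2 = (M1 ⊕ M2) ⊕ M1 over the first 7 bytes.
byte 0: (a5 ⊕ be) ⊕ 73 = 1b ⊕ 73 = 68
byte 1: (05 ⊕ 02) ⊕ 69 = 07 ⊕ 69 = 6e
byte 2: (57 ⊕ 3b) ⊕ 67 = 6c ⊕ 67 = 0b
byte 3: (d8 ⊕ e6) ⊕ 6e = 3e ⊕ 6e = 50
byte 4: (bd ⊕ 94) ⊕ 61 = 29 ⊕ 61 = 48
byte 5: (a3 ⊕ 71) ⊕ 6c = d2 ⊕ 6c = be
byte 6: (29 ⊕ ea) ⊕ 20 = c3 ⊕ 20 = e3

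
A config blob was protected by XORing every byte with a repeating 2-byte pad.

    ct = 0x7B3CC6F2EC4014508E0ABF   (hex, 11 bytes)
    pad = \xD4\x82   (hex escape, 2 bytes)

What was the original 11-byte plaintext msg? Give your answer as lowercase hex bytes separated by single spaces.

af be 12 70 38 c2 c0 d2 5a 88 6b

The 2-byte key repeats, so the effective keystream is d4 82 d4 82 d4 82 d4 82 d4 82 d4.
byte 0: 7b XOR d4 = af
byte 1: 3c XOR 82 = be
byte 2: c6 XOR d4 = 12
byte 3: f2 XOR 82 = 70
byte 4: ec XOR d4 = 38
byte 5: 40 XOR 82 = c2
byte 6: 14 XOR d4 = c0
byte 7: 50 XOR 82 = d2
byte 8: 8e XOR d4 = 5a
byte 9: 0a XOR 82 = 88
byte 10: bf XOR d4 = 6b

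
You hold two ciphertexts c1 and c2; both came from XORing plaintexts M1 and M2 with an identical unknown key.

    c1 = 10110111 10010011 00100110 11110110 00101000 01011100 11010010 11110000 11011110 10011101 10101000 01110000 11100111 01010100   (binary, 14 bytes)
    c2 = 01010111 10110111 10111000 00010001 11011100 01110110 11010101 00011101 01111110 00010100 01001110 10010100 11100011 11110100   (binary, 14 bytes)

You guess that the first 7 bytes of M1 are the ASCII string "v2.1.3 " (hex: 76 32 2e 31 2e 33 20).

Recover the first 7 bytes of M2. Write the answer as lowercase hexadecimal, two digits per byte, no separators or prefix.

9616b0d6da1927

First, c1 ⊕ c2 = (M1 ⊕ K) ⊕ (M2 ⊕ K) = M1 ⊕ M2, so the key drops out. Then M2 = (M1 ⊕ M2) ⊕ M1 over the first 7 bytes.
byte 0: (b7 xor 57) xor 76 = e0 xor 76 = 96
byte 1: (93 xor b7) xor 32 = 24 xor 32 = 16
byte 2: (26 xor b8) xor 2e = 9e xor 2e = b0
byte 3: (f6 xor 11) xor 31 = e7 xor 31 = d6
byte 4: (28 xor dc) xor 2e = f4 xor 2e = da
byte 5: (5c xor 76) xor 33 = 2a xor 33 = 19
byte 6: (d2 xor d5) xor 20 = 07 xor 20 = 27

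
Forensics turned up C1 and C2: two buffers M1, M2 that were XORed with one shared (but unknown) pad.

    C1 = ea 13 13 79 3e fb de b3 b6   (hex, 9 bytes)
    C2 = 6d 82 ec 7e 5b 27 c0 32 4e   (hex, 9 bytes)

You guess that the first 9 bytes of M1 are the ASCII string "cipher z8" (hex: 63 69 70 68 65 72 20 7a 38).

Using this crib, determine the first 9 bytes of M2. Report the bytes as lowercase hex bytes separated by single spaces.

e4 f8 8f 6f 00 ae 3e fb c0

First, C1 ⊕ C2 = (M1 ⊕ K) ⊕ (M2 ⊕ K) = M1 ⊕ M2, so the key drops out. Then M2 = (M1 ⊕ M2) ⊕ M1 over the first 9 bytes.
byte 0: (ea xor 6d) xor 63 = 87 xor 63 = e4
byte 1: (13 xor 82) xor 69 = 91 xor 69 = f8
byte 2: (13 xor ec) xor 70 = ff xor 70 = 8f
byte 3: (79 xor 7e) xor 68 = 07 xor 68 = 6f
byte 4: (3e xor 5b) xor 65 = 65 xor 65 = 00
byte 5: (fb xor 27) xor 72 = dc xor 72 = ae
byte 6: (de xor c0) xor 20 = 1e xor 20 = 3e
byte 7: (b3 xor 32) xor 7a = 81 xor 7a = fb
byte 8: (b6 xor 4e) xor 38 = f8 xor 38 = c0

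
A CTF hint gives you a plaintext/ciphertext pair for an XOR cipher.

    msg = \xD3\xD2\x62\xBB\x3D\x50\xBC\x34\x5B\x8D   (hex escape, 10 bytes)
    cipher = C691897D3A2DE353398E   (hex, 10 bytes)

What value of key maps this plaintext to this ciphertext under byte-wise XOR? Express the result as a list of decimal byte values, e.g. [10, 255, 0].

[21, 67, 235, 198, 7, 125, 95, 103, 98, 3]

Since cipher = msg ⊕ key, XORing both sides with msg gives key = msg ⊕ cipher.
d3 ^ c6 = 15
d2 ^ 91 = 43
62 ^ 89 = eb
bb ^ 7d = c6
3d ^ 3a = 07
50 ^ 2d = 7d
bc ^ e3 = 5f
34 ^ 53 = 67
5b ^ 39 = 62
8d ^ 8e = 03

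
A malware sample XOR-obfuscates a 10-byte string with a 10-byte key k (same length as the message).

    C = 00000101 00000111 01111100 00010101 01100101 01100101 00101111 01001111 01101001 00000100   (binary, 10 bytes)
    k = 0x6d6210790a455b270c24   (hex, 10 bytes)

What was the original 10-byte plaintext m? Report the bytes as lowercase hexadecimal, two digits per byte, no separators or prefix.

XOR is its own inverse, so applying the key byte-wise gives the result directly.
  5 ⊕ 109 = 104
  7 ⊕  98 = 101
124 ⊕  16 = 108
 21 ⊕ 121 = 108
101 ⊕  10 = 111
101 ⊕  69 =  32
 47 ⊕  91 = 116
 79 ⊕  39 = 104
105 ⊕  12 = 101
  4 ⊕  36 =  32

68656c6c6f2074686520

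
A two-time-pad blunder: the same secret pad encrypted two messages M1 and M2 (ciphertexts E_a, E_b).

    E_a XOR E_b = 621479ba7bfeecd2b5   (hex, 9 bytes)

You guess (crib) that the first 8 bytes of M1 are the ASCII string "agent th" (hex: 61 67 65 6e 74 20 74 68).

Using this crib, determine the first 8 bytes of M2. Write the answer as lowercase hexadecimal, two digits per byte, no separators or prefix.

03731cd40fde98ba

Since E_a ⊕ E_b = M1 ⊕ M2, XORing with the guessed M1 bytes yields the corresponding M2 bytes: M2 = (E_a ⊕ E_b) ⊕ M1.
01100010 xor 01100001 = 00000011
00010100 xor 01100111 = 01110011
01111001 xor 01100101 = 00011100
10111010 xor 01101110 = 11010100
01111011 xor 01110100 = 00001111
11111110 xor 00100000 = 11011110
11101100 xor 01110100 = 10011000
11010010 xor 01101000 = 10111010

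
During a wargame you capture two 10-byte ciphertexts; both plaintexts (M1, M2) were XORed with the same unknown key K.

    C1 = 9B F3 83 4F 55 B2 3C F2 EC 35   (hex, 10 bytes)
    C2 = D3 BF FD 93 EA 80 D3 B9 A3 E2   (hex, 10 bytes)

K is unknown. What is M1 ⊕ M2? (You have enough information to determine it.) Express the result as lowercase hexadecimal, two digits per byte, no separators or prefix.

484c7edcbf32ef4b4fd7

C1 ⊕ C2 = (M1 ⊕ K) ⊕ (M2 ⊕ K) = M1 ⊕ M2 — the shared key cancels under XOR.
byte 0: 9b ^ d3 = 48
byte 1: f3 ^ bf = 4c
byte 2: 83 ^ fd = 7e
byte 3: 4f ^ 93 = dc
byte 4: 55 ^ ea = bf
byte 5: b2 ^ 80 = 32
byte 6: 3c ^ d3 = ef
byte 7: f2 ^ b9 = 4b
byte 8: ec ^ a3 = 4f
byte 9: 35 ^ e2 = d7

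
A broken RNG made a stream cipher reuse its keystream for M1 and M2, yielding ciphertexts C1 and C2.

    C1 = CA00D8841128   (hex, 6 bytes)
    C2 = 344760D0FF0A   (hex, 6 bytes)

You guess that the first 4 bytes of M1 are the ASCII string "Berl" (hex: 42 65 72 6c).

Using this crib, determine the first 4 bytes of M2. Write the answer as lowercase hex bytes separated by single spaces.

First, C1 ⊕ C2 = (M1 ⊕ K) ⊕ (M2 ⊕ K) = M1 ⊕ M2, so the key drops out. Then M2 = (M1 ⊕ M2) ⊕ M1 over the first 4 bytes.
byte 0: (ca ^ 34) ^ 42 = fe ^ 42 = bc
byte 1: (00 ^ 47) ^ 65 = 47 ^ 65 = 22
byte 2: (d8 ^ 60) ^ 72 = b8 ^ 72 = ca
byte 3: (84 ^ d0) ^ 6c = 54 ^ 6c = 38

bc 22 ca 38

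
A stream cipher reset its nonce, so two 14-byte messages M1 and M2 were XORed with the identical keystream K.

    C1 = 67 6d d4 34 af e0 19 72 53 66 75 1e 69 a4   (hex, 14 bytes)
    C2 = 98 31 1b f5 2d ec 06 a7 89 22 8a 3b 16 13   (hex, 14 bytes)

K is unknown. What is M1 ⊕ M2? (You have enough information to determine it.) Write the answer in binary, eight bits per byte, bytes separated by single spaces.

11111111 01011100 11001111 11000001 10000010 00001100 00011111 11010101 11011010 01000100 11111111 00100101 01111111 10110111

C1 ⊕ C2 = (M1 ⊕ K) ⊕ (M2 ⊕ K) = M1 ⊕ M2 — the shared key cancels under XOR.
byte 0: 103 ⊕ 152 = 255
byte 1: 109 ⊕  49 =  92
byte 2: 212 ⊕  27 = 207
byte 3:  52 ⊕ 245 = 193
byte 4: 175 ⊕  45 = 130
byte 5: 224 ⊕ 236 =  12
byte 6:  25 ⊕   6 =  31
byte 7: 114 ⊕ 167 = 213
byte 8:  83 ⊕ 137 = 218
byte 9: 102 ⊕  34 =  68
byte 10: 117 ⊕ 138 = 255
byte 11:  30 ⊕  59 =  37
byte 12: 105 ⊕  22 = 127
byte 13: 164 ⊕  19 = 183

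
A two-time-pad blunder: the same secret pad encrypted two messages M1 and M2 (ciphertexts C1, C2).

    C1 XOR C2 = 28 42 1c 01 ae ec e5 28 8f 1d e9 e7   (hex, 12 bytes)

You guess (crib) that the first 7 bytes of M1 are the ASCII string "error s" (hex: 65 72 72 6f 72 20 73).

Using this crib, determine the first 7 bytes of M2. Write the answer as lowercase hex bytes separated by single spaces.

4d 30 6e 6e dc cc 96

Since C1 ⊕ C2 = M1 ⊕ M2, XORing with the guessed M1 bytes yields the corresponding M2 bytes: M2 = (C1 ⊕ C2) ⊕ M1.
 40 ⊕ 101 =  77
 66 ⊕ 114 =  48
 28 ⊕ 114 = 110
  1 ⊕ 111 = 110
174 ⊕ 114 = 220
236 ⊕  32 = 204
229 ⊕ 115 = 150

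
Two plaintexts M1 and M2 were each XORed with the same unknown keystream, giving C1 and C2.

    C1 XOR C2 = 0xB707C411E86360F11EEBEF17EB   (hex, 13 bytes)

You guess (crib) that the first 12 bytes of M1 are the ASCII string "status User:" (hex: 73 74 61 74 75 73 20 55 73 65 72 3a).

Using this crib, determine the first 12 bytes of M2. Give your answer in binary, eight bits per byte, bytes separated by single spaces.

Since C1 ⊕ C2 = M1 ⊕ M2, XORing with the guessed M1 bytes yields the corresponding M2 bytes: M2 = (C1 ⊕ C2) ⊕ M1.
10110111 ^ 01110011 = 11000100
00000111 ^ 01110100 = 01110011
11000100 ^ 01100001 = 10100101
00010001 ^ 01110100 = 01100101
11101000 ^ 01110101 = 10011101
01100011 ^ 01110011 = 00010000
01100000 ^ 00100000 = 01000000
11110001 ^ 01010101 = 10100100
00011110 ^ 01110011 = 01101101
11101011 ^ 01100101 = 10001110
11101111 ^ 01110010 = 10011101
00010111 ^ 00111010 = 00101101

11000100 01110011 10100101 01100101 10011101 00010000 01000000 10100100 01101101 10001110 10011101 00101101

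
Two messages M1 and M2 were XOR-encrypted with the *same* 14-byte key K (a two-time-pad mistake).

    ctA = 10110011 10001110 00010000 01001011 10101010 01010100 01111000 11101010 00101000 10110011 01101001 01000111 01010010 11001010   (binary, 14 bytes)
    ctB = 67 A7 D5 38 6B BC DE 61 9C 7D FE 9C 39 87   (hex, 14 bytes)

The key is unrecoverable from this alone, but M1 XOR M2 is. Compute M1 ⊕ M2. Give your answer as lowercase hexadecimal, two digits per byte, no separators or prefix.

ctA ⊕ ctB = (M1 ⊕ K) ⊕ (M2 ⊕ K) = M1 ⊕ M2 — the shared key cancels under XOR.
b3 ^ 67 = d4
8e ^ a7 = 29
10 ^ d5 = c5
4b ^ 38 = 73
aa ^ 6b = c1
54 ^ bc = e8
78 ^ de = a6
ea ^ 61 = 8b
28 ^ 9c = b4
b3 ^ 7d = ce
69 ^ fe = 97
47 ^ 9c = db
52 ^ 39 = 6b
ca ^ 87 = 4d

d429c573c1e8a68bb4ce97db6b4d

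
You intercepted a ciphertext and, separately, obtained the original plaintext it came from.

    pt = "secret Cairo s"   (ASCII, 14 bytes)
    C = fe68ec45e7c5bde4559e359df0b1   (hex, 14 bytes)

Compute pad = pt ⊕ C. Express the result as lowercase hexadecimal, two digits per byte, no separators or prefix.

Since C = pt ⊕ pad, XORing both sides with pt gives pad = pt ⊕ C.
73 XOR fe = 8d
65 XOR 68 = 0d
63 XOR ec = 8f
72 XOR 45 = 37
65 XOR e7 = 82
74 XOR c5 = b1
20 XOR bd = 9d
43 XOR e4 = a7
61 XOR 55 = 34
69 XOR 9e = f7
72 XOR 35 = 47
6f XOR 9d = f2
20 XOR f0 = d0
73 XOR b1 = c2

8d0d8f3782b19da734f747f2d0c2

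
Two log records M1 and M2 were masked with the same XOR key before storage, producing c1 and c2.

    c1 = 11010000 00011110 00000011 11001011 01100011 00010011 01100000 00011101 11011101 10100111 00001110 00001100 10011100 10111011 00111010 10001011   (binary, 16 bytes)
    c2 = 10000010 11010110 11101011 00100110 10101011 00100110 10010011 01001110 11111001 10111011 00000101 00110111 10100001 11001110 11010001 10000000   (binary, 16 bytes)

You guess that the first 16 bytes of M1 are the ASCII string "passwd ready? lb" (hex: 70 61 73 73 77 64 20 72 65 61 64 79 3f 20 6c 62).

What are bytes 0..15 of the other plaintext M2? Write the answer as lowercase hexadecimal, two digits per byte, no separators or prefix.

First, c1 ⊕ c2 = (M1 ⊕ K) ⊕ (M2 ⊕ K) = M1 ⊕ M2, so the key drops out. Then M2 = (M1 ⊕ M2) ⊕ M1 over the first 16 bytes.
byte 0: (d0 ^ 82) ^ 70 = 52 ^ 70 = 22
byte 1: (1e ^ d6) ^ 61 = c8 ^ 61 = a9
byte 2: (03 ^ eb) ^ 73 = e8 ^ 73 = 9b
byte 3: (cb ^ 26) ^ 73 = ed ^ 73 = 9e
byte 4: (63 ^ ab) ^ 77 = c8 ^ 77 = bf
byte 5: (13 ^ 26) ^ 64 = 35 ^ 64 = 51
byte 6: (60 ^ 93) ^ 20 = f3 ^ 20 = d3
byte 7: (1d ^ 4e) ^ 72 = 53 ^ 72 = 21
byte 8: (dd ^ f9) ^ 65 = 24 ^ 65 = 41
byte 9: (a7 ^ bb) ^ 61 = 1c ^ 61 = 7d
byte 10: (0e ^ 05) ^ 64 = 0b ^ 64 = 6f
byte 11: (0c ^ 37) ^ 79 = 3b ^ 79 = 42
byte 12: (9c ^ a1) ^ 3f = 3d ^ 3f = 02
byte 13: (bb ^ ce) ^ 20 = 75 ^ 20 = 55
byte 14: (3a ^ d1) ^ 6c = eb ^ 6c = 87
byte 15: (8b ^ 80) ^ 62 = 0b ^ 62 = 69

22a99b9ebf51d321417d6f4202558769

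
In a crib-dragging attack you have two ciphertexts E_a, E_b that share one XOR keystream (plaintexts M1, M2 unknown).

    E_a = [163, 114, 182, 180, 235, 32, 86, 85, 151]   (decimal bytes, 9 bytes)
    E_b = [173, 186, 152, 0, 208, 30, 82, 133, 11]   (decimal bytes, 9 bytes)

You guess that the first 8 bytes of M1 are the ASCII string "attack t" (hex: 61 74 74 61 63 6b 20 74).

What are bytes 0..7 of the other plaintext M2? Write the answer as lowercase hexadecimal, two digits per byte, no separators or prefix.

First, E_a ⊕ E_b = (M1 ⊕ K) ⊕ (M2 ⊕ K) = M1 ⊕ M2, so the key drops out. Then M2 = (M1 ⊕ M2) ⊕ M1 over the first 8 bytes.
byte 0: (a3 ⊕ ad) ⊕ 61 = 0e ⊕ 61 = 6f
byte 1: (72 ⊕ ba) ⊕ 74 = c8 ⊕ 74 = bc
byte 2: (b6 ⊕ 98) ⊕ 74 = 2e ⊕ 74 = 5a
byte 3: (b4 ⊕ 00) ⊕ 61 = b4 ⊕ 61 = d5
byte 4: (eb ⊕ d0) ⊕ 63 = 3b ⊕ 63 = 58
byte 5: (20 ⊕ 1e) ⊕ 6b = 3e ⊕ 6b = 55
byte 6: (56 ⊕ 52) ⊕ 20 = 04 ⊕ 20 = 24
byte 7: (55 ⊕ 85) ⊕ 74 = d0 ⊕ 74 = a4

6fbc5ad5585524a4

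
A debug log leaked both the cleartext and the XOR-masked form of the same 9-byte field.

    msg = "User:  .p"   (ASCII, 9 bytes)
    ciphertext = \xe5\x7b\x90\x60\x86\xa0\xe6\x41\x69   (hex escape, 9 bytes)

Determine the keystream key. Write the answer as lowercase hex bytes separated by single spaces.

Since ciphertext = msg ⊕ key, XORing both sides with msg gives key = msg ⊕ ciphertext.
55 XOR e5 = b0
73 XOR 7b = 08
65 XOR 90 = f5
72 XOR 60 = 12
3a XOR 86 = bc
20 XOR a0 = 80
20 XOR e6 = c6
2e XOR 41 = 6f
70 XOR 69 = 19

b0 08 f5 12 bc 80 c6 6f 19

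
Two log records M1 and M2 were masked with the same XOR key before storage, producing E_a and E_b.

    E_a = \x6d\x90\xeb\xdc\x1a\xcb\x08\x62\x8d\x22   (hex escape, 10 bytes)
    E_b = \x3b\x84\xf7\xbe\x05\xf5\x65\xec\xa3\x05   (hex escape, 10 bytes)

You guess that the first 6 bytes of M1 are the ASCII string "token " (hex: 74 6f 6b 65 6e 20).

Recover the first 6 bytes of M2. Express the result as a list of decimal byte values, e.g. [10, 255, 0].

[34, 123, 119, 7, 113, 30]

First, E_a ⊕ E_b = (M1 ⊕ K) ⊕ (M2 ⊕ K) = M1 ⊕ M2, so the key drops out. Then M2 = (M1 ⊕ M2) ⊕ M1 over the first 6 bytes.
byte 0: (6d ⊕ 3b) ⊕ 74 = 56 ⊕ 74 = 22
byte 1: (90 ⊕ 84) ⊕ 6f = 14 ⊕ 6f = 7b
byte 2: (eb ⊕ f7) ⊕ 6b = 1c ⊕ 6b = 77
byte 3: (dc ⊕ be) ⊕ 65 = 62 ⊕ 65 = 07
byte 4: (1a ⊕ 05) ⊕ 6e = 1f ⊕ 6e = 71
byte 5: (cb ⊕ f5) ⊕ 20 = 3e ⊕ 20 = 1e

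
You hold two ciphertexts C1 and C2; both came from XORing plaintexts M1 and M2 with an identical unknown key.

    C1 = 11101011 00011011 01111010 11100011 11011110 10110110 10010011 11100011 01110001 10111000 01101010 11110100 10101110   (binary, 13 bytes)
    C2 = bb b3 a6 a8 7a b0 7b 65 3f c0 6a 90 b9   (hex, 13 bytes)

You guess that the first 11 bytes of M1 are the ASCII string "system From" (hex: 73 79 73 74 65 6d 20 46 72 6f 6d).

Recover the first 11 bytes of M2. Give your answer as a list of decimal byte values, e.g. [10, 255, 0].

[35, 209, 175, 63, 193, 107, 200, 192, 60, 23, 109]

First, C1 ⊕ C2 = (M1 ⊕ K) ⊕ (M2 ⊕ K) = M1 ⊕ M2, so the key drops out. Then M2 = (M1 ⊕ M2) ⊕ M1 over the first 11 bytes.
byte 0: (eb ⊕ bb) ⊕ 73 = 50 ⊕ 73 = 23
byte 1: (1b ⊕ b3) ⊕ 79 = a8 ⊕ 79 = d1
byte 2: (7a ⊕ a6) ⊕ 73 = dc ⊕ 73 = af
byte 3: (e3 ⊕ a8) ⊕ 74 = 4b ⊕ 74 = 3f
byte 4: (de ⊕ 7a) ⊕ 65 = a4 ⊕ 65 = c1
byte 5: (b6 ⊕ b0) ⊕ 6d = 06 ⊕ 6d = 6b
byte 6: (93 ⊕ 7b) ⊕ 20 = e8 ⊕ 20 = c8
byte 7: (e3 ⊕ 65) ⊕ 46 = 86 ⊕ 46 = c0
byte 8: (71 ⊕ 3f) ⊕ 72 = 4e ⊕ 72 = 3c
byte 9: (b8 ⊕ c0) ⊕ 6f = 78 ⊕ 6f = 17
byte 10: (6a ⊕ 6a) ⊕ 6d = 00 ⊕ 6d = 6d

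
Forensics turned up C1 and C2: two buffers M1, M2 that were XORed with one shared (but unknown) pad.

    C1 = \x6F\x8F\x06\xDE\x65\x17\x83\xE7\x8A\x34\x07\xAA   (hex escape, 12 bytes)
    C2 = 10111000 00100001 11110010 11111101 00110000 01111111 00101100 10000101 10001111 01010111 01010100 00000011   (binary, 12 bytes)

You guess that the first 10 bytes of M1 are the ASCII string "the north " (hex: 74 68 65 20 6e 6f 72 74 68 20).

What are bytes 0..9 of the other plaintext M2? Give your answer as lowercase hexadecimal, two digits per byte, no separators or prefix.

a3c691033b07dd166d43

First, C1 ⊕ C2 = (M1 ⊕ K) ⊕ (M2 ⊕ K) = M1 ⊕ M2, so the key drops out. Then M2 = (M1 ⊕ M2) ⊕ M1 over the first 10 bytes.
byte 0: (6f ⊕ b8) ⊕ 74 = d7 ⊕ 74 = a3
byte 1: (8f ⊕ 21) ⊕ 68 = ae ⊕ 68 = c6
byte 2: (06 ⊕ f2) ⊕ 65 = f4 ⊕ 65 = 91
byte 3: (de ⊕ fd) ⊕ 20 = 23 ⊕ 20 = 03
byte 4: (65 ⊕ 30) ⊕ 6e = 55 ⊕ 6e = 3b
byte 5: (17 ⊕ 7f) ⊕ 6f = 68 ⊕ 6f = 07
byte 6: (83 ⊕ 2c) ⊕ 72 = af ⊕ 72 = dd
byte 7: (e7 ⊕ 85) ⊕ 74 = 62 ⊕ 74 = 16
byte 8: (8a ⊕ 8f) ⊕ 68 = 05 ⊕ 68 = 6d
byte 9: (34 ⊕ 57) ⊕ 20 = 63 ⊕ 20 = 43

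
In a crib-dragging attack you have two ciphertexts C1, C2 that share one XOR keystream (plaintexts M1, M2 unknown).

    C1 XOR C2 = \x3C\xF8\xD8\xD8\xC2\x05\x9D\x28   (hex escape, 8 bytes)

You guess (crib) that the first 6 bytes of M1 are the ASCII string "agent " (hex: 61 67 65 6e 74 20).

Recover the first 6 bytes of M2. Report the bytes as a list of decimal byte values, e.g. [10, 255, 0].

[93, 159, 189, 182, 182, 37]

Since C1 ⊕ C2 = M1 ⊕ M2, XORing with the guessed M1 bytes yields the corresponding M2 bytes: M2 = (C1 ⊕ C2) ⊕ M1.
byte 0:  60 ^  97 =  93
byte 1: 248 ^ 103 = 159
byte 2: 216 ^ 101 = 189
byte 3: 216 ^ 110 = 182
byte 4: 194 ^ 116 = 182
byte 5:   5 ^  32 =  37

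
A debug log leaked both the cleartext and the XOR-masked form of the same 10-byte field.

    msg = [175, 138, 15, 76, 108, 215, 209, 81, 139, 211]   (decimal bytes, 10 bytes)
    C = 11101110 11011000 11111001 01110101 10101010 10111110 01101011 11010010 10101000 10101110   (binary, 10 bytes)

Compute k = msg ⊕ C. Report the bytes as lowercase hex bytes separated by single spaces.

Since C = msg ⊕ k, XORing both sides with msg gives k = msg ⊕ C.
175 xor 238 =  65
138 xor 216 =  82
 15 xor 249 = 246
 76 xor 117 =  57
108 xor 170 = 198
215 xor 190 = 105
209 xor 107 = 186
 81 xor 210 = 131
139 xor 168 =  35
211 xor 174 = 125

41 52 f6 39 c6 69 ba 83 23 7d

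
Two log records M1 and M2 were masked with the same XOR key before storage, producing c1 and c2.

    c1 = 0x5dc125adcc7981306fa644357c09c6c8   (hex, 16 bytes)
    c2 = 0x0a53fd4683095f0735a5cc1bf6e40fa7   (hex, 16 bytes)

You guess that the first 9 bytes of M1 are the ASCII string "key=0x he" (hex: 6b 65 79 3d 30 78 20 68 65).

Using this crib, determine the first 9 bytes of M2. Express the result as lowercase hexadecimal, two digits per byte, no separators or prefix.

3cf7a1d67f08fe5f3f

First, c1 ⊕ c2 = (M1 ⊕ K) ⊕ (M2 ⊕ K) = M1 ⊕ M2, so the key drops out. Then M2 = (M1 ⊕ M2) ⊕ M1 over the first 9 bytes.
byte 0: (5d ^ 0a) ^ 6b = 57 ^ 6b = 3c
byte 1: (c1 ^ 53) ^ 65 = 92 ^ 65 = f7
byte 2: (25 ^ fd) ^ 79 = d8 ^ 79 = a1
byte 3: (ad ^ 46) ^ 3d = eb ^ 3d = d6
byte 4: (cc ^ 83) ^ 30 = 4f ^ 30 = 7f
byte 5: (79 ^ 09) ^ 78 = 70 ^ 78 = 08
byte 6: (81 ^ 5f) ^ 20 = de ^ 20 = fe
byte 7: (30 ^ 07) ^ 68 = 37 ^ 68 = 5f
byte 8: (6f ^ 35) ^ 65 = 5a ^ 65 = 3f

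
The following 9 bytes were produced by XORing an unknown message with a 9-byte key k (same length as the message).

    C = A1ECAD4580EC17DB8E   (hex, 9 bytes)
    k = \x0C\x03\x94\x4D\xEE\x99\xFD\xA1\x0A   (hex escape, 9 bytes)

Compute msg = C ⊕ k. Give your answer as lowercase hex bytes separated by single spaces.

ad ef 39 08 6e 75 ea 7a 84

XOR is its own inverse, so applying the key byte-wise gives the result directly.
a1 ⊕ 0c = ad
ec ⊕ 03 = ef
ad ⊕ 94 = 39
45 ⊕ 4d = 08
80 ⊕ ee = 6e
ec ⊕ 99 = 75
17 ⊕ fd = ea
db ⊕ a1 = 7a
8e ⊕ 0a = 84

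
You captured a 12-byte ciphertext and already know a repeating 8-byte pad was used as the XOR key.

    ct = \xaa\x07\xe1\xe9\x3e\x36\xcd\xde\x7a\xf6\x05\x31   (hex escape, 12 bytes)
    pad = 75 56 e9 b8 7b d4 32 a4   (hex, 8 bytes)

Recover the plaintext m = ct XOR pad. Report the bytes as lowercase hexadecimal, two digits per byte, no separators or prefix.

The 8-byte key repeats, so the effective keystream is 75 56 e9 b8 7b d4 32 a4 75 56 e9 b8.
byte 0: aa XOR 75 = df
byte 1: 07 XOR 56 = 51
byte 2: e1 XOR e9 = 08
byte 3: e9 XOR b8 = 51
byte 4: 3e XOR 7b = 45
byte 5: 36 XOR d4 = e2
byte 6: cd XOR 32 = ff
byte 7: de XOR a4 = 7a
byte 8: 7a XOR 75 = 0f
byte 9: f6 XOR 56 = a0
byte 10: 05 XOR e9 = ec
byte 11: 31 XOR b8 = 89

df51085145e2ff7a0fa0ec89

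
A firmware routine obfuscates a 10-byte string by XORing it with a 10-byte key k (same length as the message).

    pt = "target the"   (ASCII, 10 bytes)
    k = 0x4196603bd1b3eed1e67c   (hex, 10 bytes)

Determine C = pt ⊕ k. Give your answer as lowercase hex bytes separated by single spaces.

35 f7 12 5c b4 c7 ce a5 8e 19

74 XOR 41 = 35
61 XOR 96 = f7
72 XOR 60 = 12
67 XOR 3b = 5c
65 XOR d1 = b4
74 XOR b3 = c7
20 XOR ee = ce
74 XOR d1 = a5
68 XOR e6 = 8e
65 XOR 7c = 19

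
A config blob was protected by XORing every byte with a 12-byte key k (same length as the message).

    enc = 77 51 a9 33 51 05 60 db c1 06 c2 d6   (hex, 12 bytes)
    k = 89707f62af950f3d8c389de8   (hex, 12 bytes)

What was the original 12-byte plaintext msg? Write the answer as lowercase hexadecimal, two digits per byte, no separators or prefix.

XOR is its own inverse, so applying the key byte-wise gives the result directly.
byte 0: 77 ⊕ 89 = fe
byte 1: 51 ⊕ 70 = 21
byte 2: a9 ⊕ 7f = d6
byte 3: 33 ⊕ 62 = 51
byte 4: 51 ⊕ af = fe
byte 5: 05 ⊕ 95 = 90
byte 6: 60 ⊕ 0f = 6f
byte 7: db ⊕ 3d = e6
byte 8: c1 ⊕ 8c = 4d
byte 9: 06 ⊕ 38 = 3e
byte 10: c2 ⊕ 9d = 5f
byte 11: d6 ⊕ e8 = 3e

fe21d651fe906fe64d3e5f3e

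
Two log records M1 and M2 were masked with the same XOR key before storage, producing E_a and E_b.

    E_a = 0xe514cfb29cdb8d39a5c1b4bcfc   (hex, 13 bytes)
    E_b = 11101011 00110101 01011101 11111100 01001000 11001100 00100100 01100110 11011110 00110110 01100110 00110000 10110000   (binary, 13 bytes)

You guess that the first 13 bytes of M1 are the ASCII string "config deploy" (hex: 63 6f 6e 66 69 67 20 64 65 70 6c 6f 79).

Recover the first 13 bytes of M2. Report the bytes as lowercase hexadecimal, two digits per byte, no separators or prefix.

First, E_a ⊕ E_b = (M1 ⊕ K) ⊕ (M2 ⊕ K) = M1 ⊕ M2, so the key drops out. Then M2 = (M1 ⊕ M2) ⊕ M1 over the first 13 bytes.
byte 0: (e5 XOR eb) XOR 63 = 0e XOR 63 = 6d
byte 1: (14 XOR 35) XOR 6f = 21 XOR 6f = 4e
byte 2: (cf XOR 5d) XOR 6e = 92 XOR 6e = fc
byte 3: (b2 XOR fc) XOR 66 = 4e XOR 66 = 28
byte 4: (9c XOR 48) XOR 69 = d4 XOR 69 = bd
byte 5: (db XOR cc) XOR 67 = 17 XOR 67 = 70
byte 6: (8d XOR 24) XOR 20 = a9 XOR 20 = 89
byte 7: (39 XOR 66) XOR 64 = 5f XOR 64 = 3b
byte 8: (a5 XOR de) XOR 65 = 7b XOR 65 = 1e
byte 9: (c1 XOR 36) XOR 70 = f7 XOR 70 = 87
byte 10: (b4 XOR 66) XOR 6c = d2 XOR 6c = be
byte 11: (bc XOR 30) XOR 6f = 8c XOR 6f = e3
byte 12: (fc XOR b0) XOR 79 = 4c XOR 79 = 35

6d4efc28bd70893b1e87bee335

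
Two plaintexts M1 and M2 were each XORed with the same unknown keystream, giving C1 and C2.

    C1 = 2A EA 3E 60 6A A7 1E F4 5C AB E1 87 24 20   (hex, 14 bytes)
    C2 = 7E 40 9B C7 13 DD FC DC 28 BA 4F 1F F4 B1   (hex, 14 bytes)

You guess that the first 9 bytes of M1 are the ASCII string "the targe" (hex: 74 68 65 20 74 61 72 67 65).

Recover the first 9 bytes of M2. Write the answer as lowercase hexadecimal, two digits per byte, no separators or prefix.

20c2c0870d1b904f11

First, C1 ⊕ C2 = (M1 ⊕ K) ⊕ (M2 ⊕ K) = M1 ⊕ M2, so the key drops out. Then M2 = (M1 ⊕ M2) ⊕ M1 over the first 9 bytes.
byte 0: (2a ⊕ 7e) ⊕ 74 = 54 ⊕ 74 = 20
byte 1: (ea ⊕ 40) ⊕ 68 = aa ⊕ 68 = c2
byte 2: (3e ⊕ 9b) ⊕ 65 = a5 ⊕ 65 = c0
byte 3: (60 ⊕ c7) ⊕ 20 = a7 ⊕ 20 = 87
byte 4: (6a ⊕ 13) ⊕ 74 = 79 ⊕ 74 = 0d
byte 5: (a7 ⊕ dd) ⊕ 61 = 7a ⊕ 61 = 1b
byte 6: (1e ⊕ fc) ⊕ 72 = e2 ⊕ 72 = 90
byte 7: (f4 ⊕ dc) ⊕ 67 = 28 ⊕ 67 = 4f
byte 8: (5c ⊕ 28) ⊕ 65 = 74 ⊕ 65 = 11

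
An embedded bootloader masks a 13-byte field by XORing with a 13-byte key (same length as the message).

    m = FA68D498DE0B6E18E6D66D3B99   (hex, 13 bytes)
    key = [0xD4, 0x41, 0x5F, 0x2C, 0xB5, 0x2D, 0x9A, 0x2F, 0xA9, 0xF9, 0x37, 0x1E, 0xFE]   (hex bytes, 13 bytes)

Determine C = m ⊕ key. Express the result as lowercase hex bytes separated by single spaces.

2e 29 8b b4 6b 26 f4 37 4f 2f 5a 25 67

fa XOR d4 = 2e
68 XOR 41 = 29
d4 XOR 5f = 8b
98 XOR 2c = b4
de XOR b5 = 6b
0b XOR 2d = 26
6e XOR 9a = f4
18 XOR 2f = 37
e6 XOR a9 = 4f
d6 XOR f9 = 2f
6d XOR 37 = 5a
3b XOR 1e = 25
99 XOR fe = 67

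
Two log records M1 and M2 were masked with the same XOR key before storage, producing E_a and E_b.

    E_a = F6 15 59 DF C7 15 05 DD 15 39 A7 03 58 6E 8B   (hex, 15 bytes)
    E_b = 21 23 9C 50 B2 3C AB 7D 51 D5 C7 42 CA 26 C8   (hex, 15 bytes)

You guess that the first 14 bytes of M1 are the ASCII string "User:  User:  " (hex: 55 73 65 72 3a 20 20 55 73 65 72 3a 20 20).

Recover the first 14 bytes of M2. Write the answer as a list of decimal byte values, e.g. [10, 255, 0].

[130, 69, 160, 253, 79, 9, 142, 245, 55, 137, 18, 123, 178, 104]

First, E_a ⊕ E_b = (M1 ⊕ K) ⊕ (M2 ⊕ K) = M1 ⊕ M2, so the key drops out. Then M2 = (M1 ⊕ M2) ⊕ M1 over the first 14 bytes.
byte 0: (f6 ⊕ 21) ⊕ 55 = d7 ⊕ 55 = 82
byte 1: (15 ⊕ 23) ⊕ 73 = 36 ⊕ 73 = 45
byte 2: (59 ⊕ 9c) ⊕ 65 = c5 ⊕ 65 = a0
byte 3: (df ⊕ 50) ⊕ 72 = 8f ⊕ 72 = fd
byte 4: (c7 ⊕ b2) ⊕ 3a = 75 ⊕ 3a = 4f
byte 5: (15 ⊕ 3c) ⊕ 20 = 29 ⊕ 20 = 09
byte 6: (05 ⊕ ab) ⊕ 20 = ae ⊕ 20 = 8e
byte 7: (dd ⊕ 7d) ⊕ 55 = a0 ⊕ 55 = f5
byte 8: (15 ⊕ 51) ⊕ 73 = 44 ⊕ 73 = 37
byte 9: (39 ⊕ d5) ⊕ 65 = ec ⊕ 65 = 89
byte 10: (a7 ⊕ c7) ⊕ 72 = 60 ⊕ 72 = 12
byte 11: (03 ⊕ 42) ⊕ 3a = 41 ⊕ 3a = 7b
byte 12: (58 ⊕ ca) ⊕ 20 = 92 ⊕ 20 = b2
byte 13: (6e ⊕ 26) ⊕ 20 = 48 ⊕ 20 = 68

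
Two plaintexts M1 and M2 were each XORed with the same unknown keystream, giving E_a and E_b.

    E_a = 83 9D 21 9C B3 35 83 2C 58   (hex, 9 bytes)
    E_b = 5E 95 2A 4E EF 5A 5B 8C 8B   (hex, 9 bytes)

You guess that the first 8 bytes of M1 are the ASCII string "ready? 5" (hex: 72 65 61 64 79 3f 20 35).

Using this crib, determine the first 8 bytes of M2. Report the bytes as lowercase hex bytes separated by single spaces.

First, E_a ⊕ E_b = (M1 ⊕ K) ⊕ (M2 ⊕ K) = M1 ⊕ M2, so the key drops out. Then M2 = (M1 ⊕ M2) ⊕ M1 over the first 8 bytes.
byte 0: (83 ^ 5e) ^ 72 = dd ^ 72 = af
byte 1: (9d ^ 95) ^ 65 = 08 ^ 65 = 6d
byte 2: (21 ^ 2a) ^ 61 = 0b ^ 61 = 6a
byte 3: (9c ^ 4e) ^ 64 = d2 ^ 64 = b6
byte 4: (b3 ^ ef) ^ 79 = 5c ^ 79 = 25
byte 5: (35 ^ 5a) ^ 3f = 6f ^ 3f = 50
byte 6: (83 ^ 5b) ^ 20 = d8 ^ 20 = f8
byte 7: (2c ^ 8c) ^ 35 = a0 ^ 35 = 95

af 6d 6a b6 25 50 f8 95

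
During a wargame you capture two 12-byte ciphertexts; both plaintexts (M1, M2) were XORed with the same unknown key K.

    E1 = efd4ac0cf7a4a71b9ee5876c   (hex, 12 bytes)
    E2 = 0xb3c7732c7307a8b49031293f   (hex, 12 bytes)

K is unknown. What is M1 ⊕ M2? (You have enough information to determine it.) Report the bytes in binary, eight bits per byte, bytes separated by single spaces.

01011100 00010011 11011111 00100000 10000100 10100011 00001111 10101111 00001110 11010100 10101110 01010011

E1 ⊕ E2 = (M1 ⊕ K) ⊕ (M2 ⊕ K) = M1 ⊕ M2 — the shared key cancels under XOR.
11101111 ⊕ 10110011 = 01011100
11010100 ⊕ 11000111 = 00010011
10101100 ⊕ 01110011 = 11011111
00001100 ⊕ 00101100 = 00100000
11110111 ⊕ 01110011 = 10000100
10100100 ⊕ 00000111 = 10100011
10100111 ⊕ 10101000 = 00001111
00011011 ⊕ 10110100 = 10101111
10011110 ⊕ 10010000 = 00001110
11100101 ⊕ 00110001 = 11010100
10000111 ⊕ 00101001 = 10101110
01101100 ⊕ 00111111 = 01010011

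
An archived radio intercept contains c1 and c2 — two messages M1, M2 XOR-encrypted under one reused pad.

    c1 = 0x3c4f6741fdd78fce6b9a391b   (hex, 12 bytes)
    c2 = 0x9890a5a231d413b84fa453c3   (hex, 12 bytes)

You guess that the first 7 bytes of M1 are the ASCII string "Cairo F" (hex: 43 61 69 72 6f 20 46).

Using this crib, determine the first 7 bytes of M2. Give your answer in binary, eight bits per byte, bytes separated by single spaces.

First, c1 ⊕ c2 = (M1 ⊕ K) ⊕ (M2 ⊕ K) = M1 ⊕ M2, so the key drops out. Then M2 = (M1 ⊕ M2) ⊕ M1 over the first 7 bytes.
byte 0: (3c xor 98) xor 43 = a4 xor 43 = e7
byte 1: (4f xor 90) xor 61 = df xor 61 = be
byte 2: (67 xor a5) xor 69 = c2 xor 69 = ab
byte 3: (41 xor a2) xor 72 = e3 xor 72 = 91
byte 4: (fd xor 31) xor 6f = cc xor 6f = a3
byte 5: (d7 xor d4) xor 20 = 03 xor 20 = 23
byte 6: (8f xor 13) xor 46 = 9c xor 46 = da

11100111 10111110 10101011 10010001 10100011 00100011 11011010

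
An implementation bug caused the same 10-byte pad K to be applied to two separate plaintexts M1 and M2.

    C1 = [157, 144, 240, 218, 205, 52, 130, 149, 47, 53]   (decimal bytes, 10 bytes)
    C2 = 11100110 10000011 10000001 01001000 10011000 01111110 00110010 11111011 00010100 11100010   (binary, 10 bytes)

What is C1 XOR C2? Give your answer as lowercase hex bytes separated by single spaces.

7b 13 71 92 55 4a b0 6e 3b d7

C1 ⊕ C2 = (M1 ⊕ K) ⊕ (M2 ⊕ K) = M1 ⊕ M2 — the shared key cancels under XOR.
byte 0: 9d XOR e6 = 7b
byte 1: 90 XOR 83 = 13
byte 2: f0 XOR 81 = 71
byte 3: da XOR 48 = 92
byte 4: cd XOR 98 = 55
byte 5: 34 XOR 7e = 4a
byte 6: 82 XOR 32 = b0
byte 7: 95 XOR fb = 6e
byte 8: 2f XOR 14 = 3b
byte 9: 35 XOR e2 = d7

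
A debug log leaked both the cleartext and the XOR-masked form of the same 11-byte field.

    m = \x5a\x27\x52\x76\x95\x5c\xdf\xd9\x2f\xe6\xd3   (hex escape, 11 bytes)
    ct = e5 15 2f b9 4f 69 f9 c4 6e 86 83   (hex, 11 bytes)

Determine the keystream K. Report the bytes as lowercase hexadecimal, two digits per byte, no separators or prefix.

Since ct = m ⊕ K, XORing both sides with m gives K = m ⊕ ct.
 90 ^ 229 = 191
 39 ^  21 =  50
 82 ^  47 = 125
118 ^ 185 = 207
149 ^  79 = 218
 92 ^ 105 =  53
223 ^ 249 =  38
217 ^ 196 =  29
 47 ^ 110 =  65
230 ^ 134 =  96
211 ^ 131 =  80

bf327dcfda35261d416050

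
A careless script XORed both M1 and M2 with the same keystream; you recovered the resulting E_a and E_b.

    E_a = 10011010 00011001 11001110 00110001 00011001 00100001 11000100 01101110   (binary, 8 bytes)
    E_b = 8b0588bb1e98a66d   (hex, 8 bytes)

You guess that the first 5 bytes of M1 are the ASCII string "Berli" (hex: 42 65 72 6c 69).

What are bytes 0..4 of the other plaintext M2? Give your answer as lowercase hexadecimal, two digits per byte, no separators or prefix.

First, E_a ⊕ E_b = (M1 ⊕ K) ⊕ (M2 ⊕ K) = M1 ⊕ M2, so the key drops out. Then M2 = (M1 ⊕ M2) ⊕ M1 over the first 5 bytes.
byte 0: (9a ^ 8b) ^ 42 = 11 ^ 42 = 53
byte 1: (19 ^ 05) ^ 65 = 1c ^ 65 = 79
byte 2: (ce ^ 88) ^ 72 = 46 ^ 72 = 34
byte 3: (31 ^ bb) ^ 6c = 8a ^ 6c = e6
byte 4: (19 ^ 1e) ^ 69 = 07 ^ 69 = 6e

537934e66e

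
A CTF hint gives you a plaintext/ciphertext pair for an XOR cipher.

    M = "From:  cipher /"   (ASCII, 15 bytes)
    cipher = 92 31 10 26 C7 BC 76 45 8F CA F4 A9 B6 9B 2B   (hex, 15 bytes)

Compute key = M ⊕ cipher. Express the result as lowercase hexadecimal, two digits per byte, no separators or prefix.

Since cipher = M ⊕ key, XORing both sides with M gives key = M ⊕ cipher.
byte 0: 01000110 xor 10010010 = 11010100
byte 1: 01110010 xor 00110001 = 01000011
byte 2: 01101111 xor 00010000 = 01111111
byte 3: 01101101 xor 00100110 = 01001011
byte 4: 00111010 xor 11000111 = 11111101
byte 5: 00100000 xor 10111100 = 10011100
byte 6: 00100000 xor 01110110 = 01010110
byte 7: 01100011 xor 01000101 = 00100110
byte 8: 01101001 xor 10001111 = 11100110
byte 9: 01110000 xor 11001010 = 10111010
byte 10: 01101000 xor 11110100 = 10011100
byte 11: 01100101 xor 10101001 = 11001100
byte 12: 01110010 xor 10110110 = 11000100
byte 13: 00100000 xor 10011011 = 10111011
byte 14: 00101111 xor 00101011 = 00000100

d4437f4bfd9c5626e6ba9cccc4bb04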